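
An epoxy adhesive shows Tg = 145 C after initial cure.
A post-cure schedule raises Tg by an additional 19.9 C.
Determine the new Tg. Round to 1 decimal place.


New Tg = 145 + 19.9
= 164.9 C

164.9


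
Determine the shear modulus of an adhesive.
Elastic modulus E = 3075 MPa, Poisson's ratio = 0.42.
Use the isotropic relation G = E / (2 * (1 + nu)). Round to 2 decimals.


G = 3075 / (2*(1+0.42)) = 3075 / 2.84
= 1082.75 MPa

1082.75


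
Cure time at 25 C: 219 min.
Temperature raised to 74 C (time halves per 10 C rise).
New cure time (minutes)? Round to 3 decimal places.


Acceleration factor = 2^(49/10) = 29.8571
New time = 219 / 29.8571 = 7.335 min

7.335


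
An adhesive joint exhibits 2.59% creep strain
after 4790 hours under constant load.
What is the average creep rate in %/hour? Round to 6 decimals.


Creep rate = strain / time
= 2.59 / 4790
= 0.000541 %/h

0.000541


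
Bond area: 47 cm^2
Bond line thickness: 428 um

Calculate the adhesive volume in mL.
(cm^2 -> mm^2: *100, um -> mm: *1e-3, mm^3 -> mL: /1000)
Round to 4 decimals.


V = 47*100 * 428*1e-3 / 1000
= 2.0116 mL

2.0116


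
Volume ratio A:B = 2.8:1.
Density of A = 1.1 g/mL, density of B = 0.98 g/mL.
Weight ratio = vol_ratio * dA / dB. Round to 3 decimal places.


Wt ratio = 2.8 * 1.1 / 0.98
= 3.143

3.143


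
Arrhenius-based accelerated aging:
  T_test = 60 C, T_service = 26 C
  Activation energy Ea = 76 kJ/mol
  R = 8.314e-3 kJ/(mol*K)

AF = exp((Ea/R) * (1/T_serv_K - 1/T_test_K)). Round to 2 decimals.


T_test_K = 333.15, T_serv_K = 299.15
AF = exp((76/8.314e-3) * (1/299.15 - 1/333.15))
= 22.61

22.61


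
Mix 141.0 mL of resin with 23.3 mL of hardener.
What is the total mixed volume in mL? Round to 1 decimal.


Total = 141.0 + 23.3 = 164.3 mL

164.3


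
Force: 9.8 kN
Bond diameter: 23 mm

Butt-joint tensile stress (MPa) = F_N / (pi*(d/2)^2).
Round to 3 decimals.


F_N = 9.8 * 1000 = 9800.0 N
A = pi*(11.5)^2 = 415.4756 mm^2
stress = 9800.0 / 415.4756 = 23.587 MPa

23.587


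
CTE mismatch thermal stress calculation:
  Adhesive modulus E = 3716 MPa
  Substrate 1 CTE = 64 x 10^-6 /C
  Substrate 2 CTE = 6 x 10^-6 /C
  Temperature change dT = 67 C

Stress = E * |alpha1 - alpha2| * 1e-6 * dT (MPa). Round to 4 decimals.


delta_alpha = |64 - 6| = 58 x 10^-6/C
Stress = 3716 * 58e-6 * 67
= 14.4404 MPa

14.4404


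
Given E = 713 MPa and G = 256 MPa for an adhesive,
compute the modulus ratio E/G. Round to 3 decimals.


E/G ratio = 713 / 256 = 2.785

2.785


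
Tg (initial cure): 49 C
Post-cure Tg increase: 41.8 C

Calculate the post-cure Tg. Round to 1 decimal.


Post-cure Tg = 49 + 41.8 = 90.8 C

90.8


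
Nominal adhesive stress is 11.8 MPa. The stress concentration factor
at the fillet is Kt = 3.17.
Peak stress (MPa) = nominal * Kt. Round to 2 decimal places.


Peak = 11.8 * 3.17 = 37.41 MPa

37.41


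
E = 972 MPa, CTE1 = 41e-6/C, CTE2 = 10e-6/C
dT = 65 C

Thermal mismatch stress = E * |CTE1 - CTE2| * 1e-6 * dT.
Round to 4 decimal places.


= 972 * 31e-6 * 65
= 1.9586 MPa

1.9586


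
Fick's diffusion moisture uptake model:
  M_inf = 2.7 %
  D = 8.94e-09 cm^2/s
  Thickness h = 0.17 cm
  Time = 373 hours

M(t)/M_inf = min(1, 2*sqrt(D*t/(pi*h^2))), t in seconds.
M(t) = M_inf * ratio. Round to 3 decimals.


t_sec = 373 * 3600 = 1342800
ratio = 2*sqrt(8.94e-09*1342800/(pi*0.17^2))
= min(1, 0.727245)
= 0.727245
M(t) = 2.7 * 0.727245 = 1.964 %

1.964


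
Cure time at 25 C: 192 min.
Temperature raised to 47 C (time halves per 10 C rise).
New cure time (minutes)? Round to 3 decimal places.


Acceleration factor = 2^(22/10) = 4.5948
New time = 192 / 4.5948 = 41.786 min

41.786


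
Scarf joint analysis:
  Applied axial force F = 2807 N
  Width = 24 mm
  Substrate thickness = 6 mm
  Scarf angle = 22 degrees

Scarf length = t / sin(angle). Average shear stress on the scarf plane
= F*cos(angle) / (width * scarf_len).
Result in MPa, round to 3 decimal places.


Scarf length = 6 / sin(22 deg) = 16.0168 mm
cos(22 deg) = 0.927184
Shear = 2807 * 0.927184 / (24 * 16.0168)
= 6.771 MPa

6.771


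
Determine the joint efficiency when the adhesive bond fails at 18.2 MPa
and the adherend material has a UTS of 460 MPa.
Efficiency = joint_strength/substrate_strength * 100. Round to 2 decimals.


Joint efficiency = 18.2 / 460 * 100
= 3.96%

3.96


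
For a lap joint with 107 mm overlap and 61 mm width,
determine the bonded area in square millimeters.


Area = 107 * 61 = 6527 mm^2

6527


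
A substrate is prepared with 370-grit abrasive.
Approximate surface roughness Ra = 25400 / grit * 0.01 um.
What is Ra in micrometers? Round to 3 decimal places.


Ra = 25400 / 370 * 0.01 = 0.686 um

0.686


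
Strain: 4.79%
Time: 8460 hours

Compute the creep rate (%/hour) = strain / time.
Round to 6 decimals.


Creep rate = 4.79 / 8460
= 0.000566 %/h

0.000566


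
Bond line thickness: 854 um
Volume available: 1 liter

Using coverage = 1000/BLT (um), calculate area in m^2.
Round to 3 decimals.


1 L = 1e6 mm^3, thickness = 854 um = 0.854 mm
Area = 1e6 / 0.854 mm^2 = (1e6 / 0.854) / 1e6 m^2 = 1000 / 854 m^2
= 1.171 m^2

1.171


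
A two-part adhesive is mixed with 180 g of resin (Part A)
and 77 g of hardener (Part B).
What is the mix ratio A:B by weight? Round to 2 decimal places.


Mix ratio = mass_A / mass_B
= 180 / 77
= 2.34

2.34


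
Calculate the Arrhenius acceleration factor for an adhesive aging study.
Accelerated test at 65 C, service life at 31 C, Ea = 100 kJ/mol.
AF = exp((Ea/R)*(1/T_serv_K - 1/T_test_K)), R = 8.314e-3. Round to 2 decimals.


T_test = 338.15 K, T_serv = 304.15 K
Ea/R = 100 / 0.008314 = 12027.90
AF = exp(12027.90 * (1/304.15 - 1/338.15))
= 53.32

53.32


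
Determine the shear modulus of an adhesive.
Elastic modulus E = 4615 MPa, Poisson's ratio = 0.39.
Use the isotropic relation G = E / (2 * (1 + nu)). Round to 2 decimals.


G = 4615 / (2*(1+0.39)) = 4615 / 2.78
= 1660.07 MPa

1660.07


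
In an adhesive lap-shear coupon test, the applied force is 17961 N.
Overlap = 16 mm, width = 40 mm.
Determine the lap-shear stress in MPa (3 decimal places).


stress = F / (overlap * width)
= 17961 / (16 * 40)
= 28.064 MPa

28.064


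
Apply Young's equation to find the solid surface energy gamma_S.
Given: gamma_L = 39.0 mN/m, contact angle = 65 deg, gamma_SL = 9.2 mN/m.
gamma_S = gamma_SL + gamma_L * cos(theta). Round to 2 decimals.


theta_rad = 65 * pi/180 = 1.134464
gamma_S = 9.2 + 39.0 * cos(1.134464)
= 25.68 mN/m

25.68


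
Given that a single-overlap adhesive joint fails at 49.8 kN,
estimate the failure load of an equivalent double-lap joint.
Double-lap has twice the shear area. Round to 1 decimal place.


Double-lap factor = 2
Expected load = 49.8 * 2 = 99.6 kN

99.6


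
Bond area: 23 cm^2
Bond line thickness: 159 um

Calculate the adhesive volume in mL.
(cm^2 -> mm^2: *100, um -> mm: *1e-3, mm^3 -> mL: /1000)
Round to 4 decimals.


V = 23*100 * 159*1e-3 / 1000
= 0.3657 mL

0.3657


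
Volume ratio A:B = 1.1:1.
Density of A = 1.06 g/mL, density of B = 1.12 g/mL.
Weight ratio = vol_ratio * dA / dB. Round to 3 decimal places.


Wt ratio = 1.1 * 1.06 / 1.12
= 1.041

1.041


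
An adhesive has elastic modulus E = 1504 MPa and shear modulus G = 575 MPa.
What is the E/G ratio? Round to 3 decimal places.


E/G = 1504 / 575 = 2.616

2.616


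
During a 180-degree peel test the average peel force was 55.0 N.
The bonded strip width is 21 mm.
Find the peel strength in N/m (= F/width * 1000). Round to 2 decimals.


Peel strength = F/width * 1000
= 55.0 / 21 * 1000
= 2619.05 N/m

2619.05


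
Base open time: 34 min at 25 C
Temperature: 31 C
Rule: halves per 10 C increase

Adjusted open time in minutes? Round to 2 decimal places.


Acceleration = 2^((31-25)/10) = 1.5157
Open time = 34 / 1.5157 = 22.43 min

22.43


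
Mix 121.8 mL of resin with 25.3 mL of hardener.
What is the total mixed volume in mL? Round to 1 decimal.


Total = 121.8 + 25.3 = 147.1 mL

147.1


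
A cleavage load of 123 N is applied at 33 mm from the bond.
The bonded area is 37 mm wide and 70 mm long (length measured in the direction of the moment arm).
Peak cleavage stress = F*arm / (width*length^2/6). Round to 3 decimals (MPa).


Moment = 123 * 33 = 4059 N*mm
Section modulus = 37 * 4900 / 6 = 181300 / 6 mm^3
Stress = 4059 / (181300 / 6) = 24354 / 181300
= 0.134 MPa

0.134


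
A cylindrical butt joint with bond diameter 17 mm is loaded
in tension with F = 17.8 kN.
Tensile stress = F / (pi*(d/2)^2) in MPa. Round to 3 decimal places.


Area = pi * (17/2)^2 = 226.9801 mm^2
Stress = 17.8*1000 / 226.9801
= 78.421 MPa

78.421


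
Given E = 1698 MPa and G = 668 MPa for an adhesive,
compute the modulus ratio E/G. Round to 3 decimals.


E/G ratio = 1698 / 668 = 2.542

2.542


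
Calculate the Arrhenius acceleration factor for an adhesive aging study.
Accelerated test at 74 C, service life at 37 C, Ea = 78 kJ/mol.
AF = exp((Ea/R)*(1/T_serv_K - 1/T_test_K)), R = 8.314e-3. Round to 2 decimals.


T_test = 347.15 K, T_serv = 310.15 K
Ea/R = 78 / 0.008314 = 9381.77
AF = exp(9381.77 * (1/310.15 - 1/347.15))
= 25.13

25.13


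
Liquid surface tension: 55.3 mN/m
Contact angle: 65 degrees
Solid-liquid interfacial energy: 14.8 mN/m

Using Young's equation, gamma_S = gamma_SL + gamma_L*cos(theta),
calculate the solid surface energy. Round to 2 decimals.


gamma_S = 14.8 + 55.3 * cos(65)
= 38.17 mN/m

38.17


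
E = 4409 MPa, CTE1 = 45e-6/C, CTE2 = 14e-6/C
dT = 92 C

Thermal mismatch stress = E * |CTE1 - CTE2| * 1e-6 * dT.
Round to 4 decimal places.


= 4409 * 31e-6 * 92
= 12.5745 MPa

12.5745


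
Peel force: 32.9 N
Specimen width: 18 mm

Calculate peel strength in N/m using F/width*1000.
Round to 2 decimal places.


Peel strength = 32.9 / 18 * 1000 = 1827.78 N/m

1827.78


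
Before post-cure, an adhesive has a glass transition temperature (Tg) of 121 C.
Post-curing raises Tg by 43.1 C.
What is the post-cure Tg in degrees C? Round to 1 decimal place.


Tg_post = Tg_base + delta_Tg
= 121 + 43.1
= 164.1 C

164.1


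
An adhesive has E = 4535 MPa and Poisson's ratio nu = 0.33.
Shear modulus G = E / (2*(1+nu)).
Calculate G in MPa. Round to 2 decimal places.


G = 4535 / (2*(1+0.33))
= 4535 / 2.66
= 1704.89 MPa

1704.89


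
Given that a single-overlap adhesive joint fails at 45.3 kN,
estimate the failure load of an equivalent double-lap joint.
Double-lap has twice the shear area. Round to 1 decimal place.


Double-lap factor = 2
Expected load = 45.3 * 2 = 90.6 kN

90.6


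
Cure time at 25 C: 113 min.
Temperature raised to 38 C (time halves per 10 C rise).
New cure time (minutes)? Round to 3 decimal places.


Acceleration factor = 2^(13/10) = 2.4623
New time = 113 / 2.4623 = 45.892 min

45.892


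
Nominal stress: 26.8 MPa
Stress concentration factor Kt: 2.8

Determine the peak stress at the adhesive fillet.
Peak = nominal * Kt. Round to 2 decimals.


Peak stress = 26.8 * 2.8
= 75.04 MPa

75.04


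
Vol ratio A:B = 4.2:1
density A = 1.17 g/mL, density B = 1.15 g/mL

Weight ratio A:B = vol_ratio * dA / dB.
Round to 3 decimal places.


Weight ratio = 4.2 * 1.17 / 1.15
= 4.273

4.273


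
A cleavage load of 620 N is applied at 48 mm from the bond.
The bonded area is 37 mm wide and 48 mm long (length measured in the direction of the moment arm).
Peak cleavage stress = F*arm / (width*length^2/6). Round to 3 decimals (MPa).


Moment = 620 * 48 = 29760 N*mm
Section modulus = 37 * 2304 / 6 = 85248 / 6 mm^3
Stress = 29760 / (85248 / 6) = 178560 / 85248
= 2.095 MPa

2.095


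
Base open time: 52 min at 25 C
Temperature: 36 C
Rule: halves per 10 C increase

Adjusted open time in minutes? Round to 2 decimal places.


Acceleration = 2^((36-25)/10) = 2.1435
Open time = 52 / 2.1435 = 24.26 min

24.26


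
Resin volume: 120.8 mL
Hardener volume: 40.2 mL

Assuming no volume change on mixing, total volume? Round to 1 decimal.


V_total = 120.8 + 40.2 = 161.0 mL

161.0


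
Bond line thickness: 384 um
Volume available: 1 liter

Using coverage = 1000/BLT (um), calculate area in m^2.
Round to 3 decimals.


1 L = 1e6 mm^3, thickness = 384 um = 0.384 mm
Area = 1e6 / 0.384 mm^2 = (1e6 / 0.384) / 1e6 m^2 = 1000 / 384 m^2
= 2.604 m^2

2.604


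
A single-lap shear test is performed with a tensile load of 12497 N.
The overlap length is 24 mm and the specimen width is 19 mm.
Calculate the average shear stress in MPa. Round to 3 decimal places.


Shear stress = F / (overlap * width)
= 12497 / (24 * 19)
= 12497 / 456
= 27.406 MPa

27.406


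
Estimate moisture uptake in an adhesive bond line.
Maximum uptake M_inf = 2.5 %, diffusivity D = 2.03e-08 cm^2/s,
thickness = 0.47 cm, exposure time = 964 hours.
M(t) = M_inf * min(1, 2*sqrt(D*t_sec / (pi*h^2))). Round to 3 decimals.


Convert time: 964 h = 3470400 s
ratio = min(1, 2*sqrt(2.03e-08*3470400/(pi*0.47^2)))
= 0.637228
M(t) = 2.5 * 0.637228 = 1.593%

1.593


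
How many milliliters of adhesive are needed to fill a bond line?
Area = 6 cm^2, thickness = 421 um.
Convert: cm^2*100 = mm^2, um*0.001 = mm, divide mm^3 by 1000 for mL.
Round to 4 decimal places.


= (6 * 100) * (421 * 0.001) / 1000
= 0.2526 mL

0.2526


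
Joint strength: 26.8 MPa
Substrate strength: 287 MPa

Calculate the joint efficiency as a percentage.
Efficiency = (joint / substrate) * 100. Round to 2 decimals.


Efficiency = (26.8 / 287) * 100 = 9.34%

9.34


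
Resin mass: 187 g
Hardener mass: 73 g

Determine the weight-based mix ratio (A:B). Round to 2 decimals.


Ratio = 187 / 73 = 2.56

2.56


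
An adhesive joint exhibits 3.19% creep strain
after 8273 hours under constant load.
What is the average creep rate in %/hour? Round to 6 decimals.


Creep rate = strain / time
= 3.19 / 8273
= 0.000386 %/h

0.000386


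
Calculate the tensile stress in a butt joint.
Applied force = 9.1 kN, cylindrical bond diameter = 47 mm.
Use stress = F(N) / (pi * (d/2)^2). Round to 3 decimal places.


A = pi * 23.5^2 = 1734.9445 mm^2
sigma = 9100.0 / 1734.9445 = 5.245 MPa

5.245


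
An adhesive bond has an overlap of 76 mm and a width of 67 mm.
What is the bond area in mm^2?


Bond area = overlap * width
= 76 * 67
= 5092 mm^2

5092


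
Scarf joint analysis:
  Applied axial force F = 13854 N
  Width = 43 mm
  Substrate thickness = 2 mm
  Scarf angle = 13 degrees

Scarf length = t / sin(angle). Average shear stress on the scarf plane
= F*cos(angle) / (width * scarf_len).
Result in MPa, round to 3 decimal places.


Scarf length = 2 / sin(13 deg) = 8.8908 mm
cos(13 deg) = 0.974370
Shear = 13854 * 0.974370 / (43 * 8.8908)
= 35.309 MPa

35.309


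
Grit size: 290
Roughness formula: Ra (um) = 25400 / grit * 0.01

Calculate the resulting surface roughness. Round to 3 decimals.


Ra = 25400 / 290 * 0.01
= 0.876 um

0.876


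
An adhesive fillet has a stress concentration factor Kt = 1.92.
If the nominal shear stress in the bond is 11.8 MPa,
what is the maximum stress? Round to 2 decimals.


Max stress = 11.8 * 1.92 = 22.66 MPa

22.66


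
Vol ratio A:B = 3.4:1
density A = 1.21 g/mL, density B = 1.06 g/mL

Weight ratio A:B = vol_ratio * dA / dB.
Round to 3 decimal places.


Weight ratio = 3.4 * 1.21 / 1.06
= 3.881

3.881


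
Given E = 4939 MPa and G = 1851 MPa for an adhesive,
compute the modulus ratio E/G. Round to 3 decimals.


E/G ratio = 4939 / 1851 = 2.668

2.668


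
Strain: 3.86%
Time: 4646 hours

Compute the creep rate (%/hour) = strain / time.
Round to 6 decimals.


Creep rate = 3.86 / 4646
= 0.000831 %/h

0.000831


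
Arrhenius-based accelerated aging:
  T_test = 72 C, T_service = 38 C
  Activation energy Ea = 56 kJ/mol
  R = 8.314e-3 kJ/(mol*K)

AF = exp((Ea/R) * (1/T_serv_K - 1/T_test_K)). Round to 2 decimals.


T_test_K = 345.15, T_serv_K = 311.15
AF = exp((56/8.314e-3) * (1/311.15 - 1/345.15))
= 8.44

8.44


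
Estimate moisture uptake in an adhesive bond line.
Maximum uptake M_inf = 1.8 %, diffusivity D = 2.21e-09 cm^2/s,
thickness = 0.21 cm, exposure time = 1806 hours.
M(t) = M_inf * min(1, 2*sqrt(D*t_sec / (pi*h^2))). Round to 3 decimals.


Convert time: 1806 h = 6501600 s
ratio = min(1, 2*sqrt(2.21e-09*6501600/(pi*0.21^2)))
= 0.644083
M(t) = 1.8 * 0.644083 = 1.159%

1.159


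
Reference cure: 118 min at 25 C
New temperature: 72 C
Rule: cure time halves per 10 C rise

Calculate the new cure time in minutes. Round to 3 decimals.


factor = 2^((72-25)/10) = 25.9921
t_new = 118 / 25.9921 = 4.540 min

4.540


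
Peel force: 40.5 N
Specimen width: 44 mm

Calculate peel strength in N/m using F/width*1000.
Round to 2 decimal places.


Peel strength = 40.5 / 44 * 1000 = 920.45 N/m

920.45


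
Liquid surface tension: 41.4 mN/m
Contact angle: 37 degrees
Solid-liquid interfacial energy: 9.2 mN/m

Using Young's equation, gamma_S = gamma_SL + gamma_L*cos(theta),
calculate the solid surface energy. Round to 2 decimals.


gamma_S = 9.2 + 41.4 * cos(37)
= 42.26 mN/m

42.26


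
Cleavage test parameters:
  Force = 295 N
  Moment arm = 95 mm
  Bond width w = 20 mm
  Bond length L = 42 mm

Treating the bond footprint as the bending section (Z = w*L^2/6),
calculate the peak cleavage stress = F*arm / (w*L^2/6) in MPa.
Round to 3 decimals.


M = 295 * 95 = 28025 N*mm
Z = 20 * 42^2 / 6 = 35280 / 6 mm^3
sigma = M / Z = 6 * 28025 / 35280 = 168150 / 35280
= 4.766 MPa

4.766


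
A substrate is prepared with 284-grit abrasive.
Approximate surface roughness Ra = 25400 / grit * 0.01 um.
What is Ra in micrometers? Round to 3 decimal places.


Ra = 25400 / 284 * 0.01 = 0.894 um

0.894


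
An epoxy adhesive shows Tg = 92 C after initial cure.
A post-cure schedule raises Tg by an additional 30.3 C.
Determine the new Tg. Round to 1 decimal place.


New Tg = 92 + 30.3
= 122.3 C

122.3


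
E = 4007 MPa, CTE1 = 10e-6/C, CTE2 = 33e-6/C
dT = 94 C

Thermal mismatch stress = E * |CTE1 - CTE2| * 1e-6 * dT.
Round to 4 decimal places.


= 4007 * 23e-6 * 94
= 8.6631 MPa

8.6631


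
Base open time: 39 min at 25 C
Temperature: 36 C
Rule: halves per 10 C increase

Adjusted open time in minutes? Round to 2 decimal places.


Acceleration = 2^((36-25)/10) = 2.1435
Open time = 39 / 2.1435 = 18.19 min

18.19


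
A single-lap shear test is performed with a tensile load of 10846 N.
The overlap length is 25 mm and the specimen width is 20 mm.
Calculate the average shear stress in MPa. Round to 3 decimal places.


Shear stress = F / (overlap * width)
= 10846 / (25 * 20)
= 10846 / 500
= 21.692 MPa

21.692


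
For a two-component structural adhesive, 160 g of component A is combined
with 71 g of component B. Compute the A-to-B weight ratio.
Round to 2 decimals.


Weight ratio A:B = 160 / 71
= 2.25

2.25


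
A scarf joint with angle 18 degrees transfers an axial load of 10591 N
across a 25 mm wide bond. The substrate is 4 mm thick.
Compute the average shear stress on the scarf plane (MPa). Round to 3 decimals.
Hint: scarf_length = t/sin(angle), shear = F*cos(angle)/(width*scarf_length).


scarf_length = 4 / sin(18 deg) = 12.9443 mm
cos(18 deg) = 0.951057
shear stress = 10591 * 0.951057 / (25 * 12.9443)
= 31.126 MPa

31.126


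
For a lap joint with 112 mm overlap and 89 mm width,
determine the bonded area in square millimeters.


Area = 112 * 89 = 9968 mm^2

9968


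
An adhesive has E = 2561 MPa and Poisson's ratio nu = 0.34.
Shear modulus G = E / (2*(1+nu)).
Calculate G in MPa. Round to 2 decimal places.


G = 2561 / (2*(1+0.34))
= 2561 / 2.68
= 955.60 MPa

955.60


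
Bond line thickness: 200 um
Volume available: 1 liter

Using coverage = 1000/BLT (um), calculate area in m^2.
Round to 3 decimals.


1 L = 1e6 mm^3, thickness = 200 um = 0.2 mm
Area = 1e6 / 0.2 mm^2 = (1e6 / 0.2) / 1e6 m^2 = 1000 / 200 m^2
= 5.000 m^2

5.000


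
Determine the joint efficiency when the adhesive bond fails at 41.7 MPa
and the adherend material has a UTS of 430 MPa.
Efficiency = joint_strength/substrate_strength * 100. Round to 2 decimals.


Joint efficiency = 41.7 / 430 * 100
= 9.70%

9.70


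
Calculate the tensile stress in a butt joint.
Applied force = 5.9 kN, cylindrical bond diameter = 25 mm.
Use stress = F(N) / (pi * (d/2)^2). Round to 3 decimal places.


A = pi * 12.5^2 = 490.8739 mm^2
sigma = 5900.0 / 490.8739 = 12.019 MPa

12.019


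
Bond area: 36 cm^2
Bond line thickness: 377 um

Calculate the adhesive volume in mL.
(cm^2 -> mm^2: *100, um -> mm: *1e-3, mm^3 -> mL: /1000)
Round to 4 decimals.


V = 36*100 * 377*1e-3 / 1000
= 1.3572 mL

1.3572


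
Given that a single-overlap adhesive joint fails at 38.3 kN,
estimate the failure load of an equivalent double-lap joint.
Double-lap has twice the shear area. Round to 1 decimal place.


Double-lap factor = 2
Expected load = 38.3 * 2 = 76.6 kN

76.6


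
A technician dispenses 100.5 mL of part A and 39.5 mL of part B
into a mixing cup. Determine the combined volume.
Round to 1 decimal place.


Combined volume = 100.5 + 39.5
= 140.0 mL

140.0


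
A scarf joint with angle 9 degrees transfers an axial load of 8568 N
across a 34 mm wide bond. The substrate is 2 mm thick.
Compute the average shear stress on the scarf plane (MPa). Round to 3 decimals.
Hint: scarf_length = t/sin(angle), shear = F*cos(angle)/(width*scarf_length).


scarf_length = 2 / sin(9 deg) = 12.7849 mm
cos(9 deg) = 0.987688
shear stress = 8568 * 0.987688 / (34 * 12.7849)
= 19.468 MPa

19.468


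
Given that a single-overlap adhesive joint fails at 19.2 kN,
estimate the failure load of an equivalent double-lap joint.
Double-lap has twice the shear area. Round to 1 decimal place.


Double-lap factor = 2
Expected load = 19.2 * 2 = 38.4 kN

38.4


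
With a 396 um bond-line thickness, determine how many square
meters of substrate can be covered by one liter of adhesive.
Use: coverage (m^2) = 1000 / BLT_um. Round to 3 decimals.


Coverage = 1000 / 396 = 2.525 m^2

2.525


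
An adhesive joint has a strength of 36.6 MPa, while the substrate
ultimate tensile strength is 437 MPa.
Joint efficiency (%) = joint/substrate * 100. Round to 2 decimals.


Efficiency = 36.6 / 437 * 100
= 8.38%

8.38


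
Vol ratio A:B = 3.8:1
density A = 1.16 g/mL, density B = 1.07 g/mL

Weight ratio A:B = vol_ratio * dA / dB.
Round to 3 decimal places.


Weight ratio = 3.8 * 1.16 / 1.07
= 4.120

4.120


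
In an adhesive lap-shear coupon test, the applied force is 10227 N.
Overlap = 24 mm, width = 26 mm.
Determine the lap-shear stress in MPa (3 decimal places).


stress = F / (overlap * width)
= 10227 / (24 * 26)
= 16.389 MPa

16.389


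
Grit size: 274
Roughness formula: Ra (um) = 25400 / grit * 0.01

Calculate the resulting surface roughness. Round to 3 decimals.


Ra = 25400 / 274 * 0.01
= 0.927 um

0.927


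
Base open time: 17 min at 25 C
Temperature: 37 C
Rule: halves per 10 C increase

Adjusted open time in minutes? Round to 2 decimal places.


Acceleration = 2^((37-25)/10) = 2.2974
Open time = 17 / 2.2974 = 7.40 min

7.40


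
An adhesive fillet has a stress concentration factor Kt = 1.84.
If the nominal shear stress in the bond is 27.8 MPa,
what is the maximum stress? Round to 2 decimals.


Max stress = 27.8 * 1.84 = 51.15 MPa

51.15


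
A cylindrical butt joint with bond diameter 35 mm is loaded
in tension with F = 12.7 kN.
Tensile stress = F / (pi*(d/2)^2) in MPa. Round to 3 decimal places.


Area = pi * (35/2)^2 = 962.1128 mm^2
Stress = 12.7*1000 / 962.1128
= 13.200 MPa

13.200


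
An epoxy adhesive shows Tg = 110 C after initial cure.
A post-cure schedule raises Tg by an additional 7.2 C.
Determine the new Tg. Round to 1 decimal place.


New Tg = 110 + 7.2
= 117.2 C

117.2


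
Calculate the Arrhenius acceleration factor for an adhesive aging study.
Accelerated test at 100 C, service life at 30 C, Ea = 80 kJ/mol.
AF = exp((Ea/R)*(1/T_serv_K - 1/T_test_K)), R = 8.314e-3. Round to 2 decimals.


T_test = 373.15 K, T_serv = 303.15 K
Ea/R = 80 / 0.008314 = 9622.32
AF = exp(9622.32 * (1/303.15 - 1/373.15))
= 385.44

385.44


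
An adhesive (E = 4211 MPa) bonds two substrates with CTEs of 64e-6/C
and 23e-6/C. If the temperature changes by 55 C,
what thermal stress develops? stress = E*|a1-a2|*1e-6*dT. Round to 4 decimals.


Stress = 4211 * |64 - 23| * 1e-6 * 55
= 9.4958 MPa

9.4958


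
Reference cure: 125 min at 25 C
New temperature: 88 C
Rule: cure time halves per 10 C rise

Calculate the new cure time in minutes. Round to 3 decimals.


factor = 2^((88-25)/10) = 78.7932
t_new = 125 / 78.7932 = 1.586 min

1.586


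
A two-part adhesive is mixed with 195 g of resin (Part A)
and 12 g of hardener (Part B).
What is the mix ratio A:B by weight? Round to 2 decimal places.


Mix ratio = mass_A / mass_B
= 195 / 12
= 16.25

16.25


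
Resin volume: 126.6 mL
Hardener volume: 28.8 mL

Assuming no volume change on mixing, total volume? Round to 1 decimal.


V_total = 126.6 + 28.8 = 155.4 mL

155.4


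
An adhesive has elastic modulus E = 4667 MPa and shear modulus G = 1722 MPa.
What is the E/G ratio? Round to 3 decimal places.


E/G = 4667 / 1722 = 2.710

2.710


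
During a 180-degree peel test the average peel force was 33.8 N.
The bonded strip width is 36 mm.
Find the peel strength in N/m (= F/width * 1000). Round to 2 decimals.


Peel strength = F/width * 1000
= 33.8 / 36 * 1000
= 938.89 N/m

938.89


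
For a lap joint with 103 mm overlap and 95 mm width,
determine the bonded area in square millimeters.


Area = 103 * 95 = 9785 mm^2

9785


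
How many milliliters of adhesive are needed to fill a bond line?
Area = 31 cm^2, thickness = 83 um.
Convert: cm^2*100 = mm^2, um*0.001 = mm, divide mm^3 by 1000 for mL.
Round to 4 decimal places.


= (31 * 100) * (83 * 0.001) / 1000
= 0.2573 mL

0.2573


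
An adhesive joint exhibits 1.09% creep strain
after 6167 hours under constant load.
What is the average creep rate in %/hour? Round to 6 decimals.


Creep rate = strain / time
= 1.09 / 6167
= 0.000177 %/h

0.000177


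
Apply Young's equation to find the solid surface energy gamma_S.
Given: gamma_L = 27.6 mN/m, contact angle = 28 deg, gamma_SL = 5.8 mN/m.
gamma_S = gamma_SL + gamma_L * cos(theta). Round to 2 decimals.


theta_rad = 28 * pi/180 = 0.488692
gamma_S = 5.8 + 27.6 * cos(0.488692)
= 30.17 mN/m

30.17


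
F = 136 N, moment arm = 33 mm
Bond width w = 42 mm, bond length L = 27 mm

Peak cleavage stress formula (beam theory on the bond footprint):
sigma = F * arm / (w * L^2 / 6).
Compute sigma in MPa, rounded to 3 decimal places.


sigma = (136 * 33) / (42 * 729 / 6)
= 4488 * 6 / 30618
= 26928 / 30618
= 0.879 MPa

0.879


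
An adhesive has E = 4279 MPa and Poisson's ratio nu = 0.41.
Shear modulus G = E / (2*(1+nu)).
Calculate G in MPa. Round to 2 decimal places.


G = 4279 / (2*(1+0.41))
= 4279 / 2.82
= 1517.38 MPa

1517.38


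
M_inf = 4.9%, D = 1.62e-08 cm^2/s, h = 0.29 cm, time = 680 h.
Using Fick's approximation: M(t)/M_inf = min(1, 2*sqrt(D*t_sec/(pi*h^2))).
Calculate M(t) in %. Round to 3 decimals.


t = 2448000 s
ratio = min(1, 2*sqrt(1.62e-08*2448000/(pi*0.0841)))
= 0.774855
M(t) = 4.9 * 0.774855 = 3.797%

3.797


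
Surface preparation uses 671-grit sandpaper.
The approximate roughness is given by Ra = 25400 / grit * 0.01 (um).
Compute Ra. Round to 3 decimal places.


Ra = 25400 / 671 * 0.01
= 254 / 671
= 0.379 um

0.379


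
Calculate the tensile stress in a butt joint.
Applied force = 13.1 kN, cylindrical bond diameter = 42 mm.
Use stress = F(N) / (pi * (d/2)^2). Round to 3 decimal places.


A = pi * 21.0^2 = 1385.4424 mm^2
sigma = 13100.0 / 1385.4424 = 9.455 MPa

9.455


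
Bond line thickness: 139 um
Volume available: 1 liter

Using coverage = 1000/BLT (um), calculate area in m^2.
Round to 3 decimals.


1 L = 1e6 mm^3, thickness = 139 um = 0.139 mm
Area = 1e6 / 0.139 mm^2 = (1e6 / 0.139) / 1e6 m^2 = 1000 / 139 m^2
= 7.194 m^2

7.194


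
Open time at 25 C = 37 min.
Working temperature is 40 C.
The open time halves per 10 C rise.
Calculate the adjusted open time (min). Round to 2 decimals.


factor = 2^((40 - 25) / 10) = 2.8284
ot = 37 / 2.8284 = 13.08 min

13.08


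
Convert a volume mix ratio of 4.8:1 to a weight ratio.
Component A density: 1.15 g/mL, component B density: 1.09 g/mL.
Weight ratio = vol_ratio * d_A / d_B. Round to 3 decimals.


= 4.8 * 1.15 / 1.09 = 5.064

5.064


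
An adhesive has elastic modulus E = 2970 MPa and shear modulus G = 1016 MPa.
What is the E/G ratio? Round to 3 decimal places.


E/G = 2970 / 1016 = 2.923

2.923


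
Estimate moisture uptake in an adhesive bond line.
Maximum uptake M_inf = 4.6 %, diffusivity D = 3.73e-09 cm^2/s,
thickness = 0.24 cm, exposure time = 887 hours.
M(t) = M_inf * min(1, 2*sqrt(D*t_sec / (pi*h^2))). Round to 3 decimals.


Convert time: 887 h = 3193200 s
ratio = min(1, 2*sqrt(3.73e-09*3193200/(pi*0.24^2)))
= 0.513111
M(t) = 4.6 * 0.513111 = 2.360%

2.360


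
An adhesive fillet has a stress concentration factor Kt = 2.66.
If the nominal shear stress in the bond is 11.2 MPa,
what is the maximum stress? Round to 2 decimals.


Max stress = 11.2 * 2.66 = 29.79 MPa

29.79


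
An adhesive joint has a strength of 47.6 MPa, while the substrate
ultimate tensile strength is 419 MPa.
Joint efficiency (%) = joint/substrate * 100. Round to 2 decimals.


Efficiency = 47.6 / 419 * 100
= 11.36%

11.36


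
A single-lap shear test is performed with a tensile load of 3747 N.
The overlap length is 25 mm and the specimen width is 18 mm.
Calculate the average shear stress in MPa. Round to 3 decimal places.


Shear stress = F / (overlap * width)
= 3747 / (25 * 18)
= 3747 / 450
= 8.327 MPa

8.327


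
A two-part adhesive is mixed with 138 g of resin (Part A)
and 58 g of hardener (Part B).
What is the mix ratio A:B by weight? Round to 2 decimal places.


Mix ratio = mass_A / mass_B
= 138 / 58
= 2.38

2.38


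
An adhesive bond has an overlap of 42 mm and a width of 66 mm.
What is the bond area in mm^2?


Bond area = overlap * width
= 42 * 66
= 2772 mm^2

2772


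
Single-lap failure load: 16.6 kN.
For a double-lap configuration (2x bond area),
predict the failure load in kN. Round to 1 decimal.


Failure load = 16.6 * 2 = 33.2 kN

33.2


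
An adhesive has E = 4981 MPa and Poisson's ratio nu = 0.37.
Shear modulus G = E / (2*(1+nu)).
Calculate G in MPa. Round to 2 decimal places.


G = 4981 / (2*(1+0.37))
= 4981 / 2.74
= 1817.88 MPa

1817.88


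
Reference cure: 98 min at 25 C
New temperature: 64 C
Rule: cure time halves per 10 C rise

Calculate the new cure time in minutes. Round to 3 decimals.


factor = 2^((64-25)/10) = 14.9285
t_new = 98 / 14.9285 = 6.565 min

6.565


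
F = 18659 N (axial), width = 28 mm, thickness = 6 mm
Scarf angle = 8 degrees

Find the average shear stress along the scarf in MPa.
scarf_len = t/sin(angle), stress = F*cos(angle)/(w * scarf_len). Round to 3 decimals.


scarf_len = 6/sin(8 deg) = 43.1118
cos(8 deg) = 0.990268
stress = 18659*0.990268/(28*43.1118) = 15.307 MPa

15.307


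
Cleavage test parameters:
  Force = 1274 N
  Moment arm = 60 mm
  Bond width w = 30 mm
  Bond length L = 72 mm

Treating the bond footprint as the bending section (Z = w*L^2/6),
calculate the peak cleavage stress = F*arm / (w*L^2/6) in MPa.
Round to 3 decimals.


M = 1274 * 60 = 76440 N*mm
Z = 30 * 72^2 / 6 = 155520 / 6 mm^3
sigma = M / Z = 6 * 76440 / 155520 = 458640 / 155520
= 2.949 MPa

2.949


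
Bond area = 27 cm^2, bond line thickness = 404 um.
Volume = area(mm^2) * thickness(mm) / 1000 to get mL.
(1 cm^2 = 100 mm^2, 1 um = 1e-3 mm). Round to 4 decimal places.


area_mm2 = 27 * 100 = 2700
blt_mm = 404 * 1e-3 = 0.404
vol_mm3 = 2700 * 0.404 = 1090.8
vol_mL = 1090.8 / 1000 = 1.0908 mL

1.0908


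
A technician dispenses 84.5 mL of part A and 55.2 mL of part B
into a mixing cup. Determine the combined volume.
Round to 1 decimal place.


Combined volume = 84.5 + 55.2
= 139.7 mL

139.7


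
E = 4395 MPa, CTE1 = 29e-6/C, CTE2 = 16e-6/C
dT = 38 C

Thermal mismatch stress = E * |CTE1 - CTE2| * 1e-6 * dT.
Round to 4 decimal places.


= 4395 * 13e-6 * 38
= 2.1711 MPa

2.1711


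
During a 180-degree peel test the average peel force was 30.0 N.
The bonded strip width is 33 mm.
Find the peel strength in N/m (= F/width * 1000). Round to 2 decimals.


Peel strength = F/width * 1000
= 30.0 / 33 * 1000
= 909.09 N/m

909.09


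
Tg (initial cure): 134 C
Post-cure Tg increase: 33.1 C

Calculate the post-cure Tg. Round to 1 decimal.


Post-cure Tg = 134 + 33.1 = 167.1 C

167.1


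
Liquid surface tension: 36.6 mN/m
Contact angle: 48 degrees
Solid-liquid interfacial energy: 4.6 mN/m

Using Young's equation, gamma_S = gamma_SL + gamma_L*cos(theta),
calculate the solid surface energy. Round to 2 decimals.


gamma_S = 4.6 + 36.6 * cos(48)
= 29.09 mN/m

29.09


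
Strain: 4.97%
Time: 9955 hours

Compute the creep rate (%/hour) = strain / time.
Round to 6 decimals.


Creep rate = 4.97 / 9955
= 0.000499 %/h

0.000499


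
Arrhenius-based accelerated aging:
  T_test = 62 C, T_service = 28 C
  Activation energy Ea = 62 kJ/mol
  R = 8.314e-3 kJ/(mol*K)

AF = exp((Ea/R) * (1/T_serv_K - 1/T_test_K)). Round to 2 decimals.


T_test_K = 335.15, T_serv_K = 301.15
AF = exp((62/8.314e-3) * (1/301.15 - 1/335.15))
= 12.33

12.33


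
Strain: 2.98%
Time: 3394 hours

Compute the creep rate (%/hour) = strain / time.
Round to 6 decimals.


Creep rate = 2.98 / 3394
= 0.000878 %/h

0.000878


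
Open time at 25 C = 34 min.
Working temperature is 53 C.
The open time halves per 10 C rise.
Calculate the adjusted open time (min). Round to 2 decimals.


factor = 2^((53 - 25) / 10) = 6.9644
ot = 34 / 6.9644 = 4.88 min

4.88


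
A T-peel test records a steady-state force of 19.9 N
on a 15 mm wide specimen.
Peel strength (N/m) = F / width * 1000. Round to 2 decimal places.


Peel strength = 19.9 / 15 * 1000
= 1326.67 N/m

1326.67


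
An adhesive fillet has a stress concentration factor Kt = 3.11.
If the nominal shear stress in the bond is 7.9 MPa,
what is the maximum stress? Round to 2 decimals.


Max stress = 7.9 * 3.11 = 24.57 MPa

24.57


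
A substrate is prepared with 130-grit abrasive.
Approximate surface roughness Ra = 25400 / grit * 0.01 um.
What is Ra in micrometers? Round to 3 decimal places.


Ra = 25400 / 130 * 0.01 = 1.954 um

1.954


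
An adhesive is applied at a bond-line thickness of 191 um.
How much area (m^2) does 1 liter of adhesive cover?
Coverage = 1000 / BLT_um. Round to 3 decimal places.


Coverage = 1000 / 191 = 5.236 m^2

5.236


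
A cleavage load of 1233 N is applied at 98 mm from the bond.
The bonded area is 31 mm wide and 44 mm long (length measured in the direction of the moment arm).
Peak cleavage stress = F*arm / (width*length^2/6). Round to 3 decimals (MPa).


Moment = 1233 * 98 = 120834 N*mm
Section modulus = 31 * 1936 / 6 = 60016 / 6 mm^3
Stress = 120834 / (60016 / 6) = 725004 / 60016
= 12.080 MPa

12.080


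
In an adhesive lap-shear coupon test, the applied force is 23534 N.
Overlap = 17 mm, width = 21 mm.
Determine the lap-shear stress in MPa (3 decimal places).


stress = F / (overlap * width)
= 23534 / (17 * 21)
= 65.922 MPa

65.922


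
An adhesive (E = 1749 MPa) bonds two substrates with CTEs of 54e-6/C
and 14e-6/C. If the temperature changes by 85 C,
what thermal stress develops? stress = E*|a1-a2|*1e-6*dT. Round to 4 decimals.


Stress = 1749 * |54 - 14| * 1e-6 * 85
= 5.9466 MPa

5.9466


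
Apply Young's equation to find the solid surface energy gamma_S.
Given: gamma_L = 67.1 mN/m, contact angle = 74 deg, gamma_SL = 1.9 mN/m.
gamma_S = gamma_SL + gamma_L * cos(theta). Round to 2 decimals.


theta_rad = 74 * pi/180 = 1.291544
gamma_S = 1.9 + 67.1 * cos(1.291544)
= 20.40 mN/m

20.40


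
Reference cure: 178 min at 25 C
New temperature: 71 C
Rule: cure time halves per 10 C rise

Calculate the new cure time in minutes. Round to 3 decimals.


factor = 2^((71-25)/10) = 24.2515
t_new = 178 / 24.2515 = 7.340 min

7.340


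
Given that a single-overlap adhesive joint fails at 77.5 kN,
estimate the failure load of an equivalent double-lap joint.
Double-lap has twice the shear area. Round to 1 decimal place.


Double-lap factor = 2
Expected load = 77.5 * 2 = 155.0 kN

155.0


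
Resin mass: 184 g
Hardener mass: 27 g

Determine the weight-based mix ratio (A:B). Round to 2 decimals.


Ratio = 184 / 27 = 6.81

6.81


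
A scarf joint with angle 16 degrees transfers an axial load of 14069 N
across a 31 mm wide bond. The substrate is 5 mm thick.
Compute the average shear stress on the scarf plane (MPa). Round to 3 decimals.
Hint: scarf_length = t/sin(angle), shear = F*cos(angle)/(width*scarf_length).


scarf_length = 5 / sin(16 deg) = 18.1398 mm
cos(16 deg) = 0.961262
shear stress = 14069 * 0.961262 / (31 * 18.1398)
= 24.050 MPa

24.050


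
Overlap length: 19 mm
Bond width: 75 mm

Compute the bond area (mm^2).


Bond area = 19 * 75 = 1425 mm^2

1425


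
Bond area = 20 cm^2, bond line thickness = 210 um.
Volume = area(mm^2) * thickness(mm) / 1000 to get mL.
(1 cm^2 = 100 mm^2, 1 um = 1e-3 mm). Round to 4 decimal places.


area_mm2 = 20 * 100 = 2000
blt_mm = 210 * 1e-3 = 0.21
vol_mm3 = 2000 * 0.21 = 420.0
vol_mL = 420.0 / 1000 = 0.4200 mL

0.4200


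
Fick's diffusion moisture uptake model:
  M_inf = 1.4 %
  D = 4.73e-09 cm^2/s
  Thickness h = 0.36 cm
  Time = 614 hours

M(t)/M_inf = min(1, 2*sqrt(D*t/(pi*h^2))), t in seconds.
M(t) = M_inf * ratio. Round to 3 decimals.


t_sec = 614 * 3600 = 2210400
ratio = 2*sqrt(4.73e-09*2210400/(pi*0.36^2))
= min(1, 0.320493)
= 0.320493
M(t) = 1.4 * 0.320493 = 0.449 %

0.449


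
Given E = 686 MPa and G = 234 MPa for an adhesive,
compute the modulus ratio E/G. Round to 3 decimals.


E/G ratio = 686 / 234 = 2.932

2.932


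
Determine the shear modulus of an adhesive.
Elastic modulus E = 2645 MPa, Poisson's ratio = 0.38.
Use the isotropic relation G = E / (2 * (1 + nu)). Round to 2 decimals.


G = 2645 / (2*(1+0.38)) = 2645 / 2.76
= 958.33 MPa

958.33


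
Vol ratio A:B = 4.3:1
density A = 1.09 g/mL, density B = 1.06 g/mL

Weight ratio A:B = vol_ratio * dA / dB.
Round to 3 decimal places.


Weight ratio = 4.3 * 1.09 / 1.06
= 4.422

4.422


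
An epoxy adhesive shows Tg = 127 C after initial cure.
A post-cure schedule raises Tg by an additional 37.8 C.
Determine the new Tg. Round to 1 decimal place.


New Tg = 127 + 37.8
= 164.8 C

164.8


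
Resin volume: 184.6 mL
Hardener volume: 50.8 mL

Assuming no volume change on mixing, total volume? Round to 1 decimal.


V_total = 184.6 + 50.8 = 235.4 mL

235.4


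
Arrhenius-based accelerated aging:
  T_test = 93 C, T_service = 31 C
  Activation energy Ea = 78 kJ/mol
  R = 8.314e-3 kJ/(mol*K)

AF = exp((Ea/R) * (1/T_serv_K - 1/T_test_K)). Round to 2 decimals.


T_test_K = 366.15, T_serv_K = 304.15
AF = exp((78/8.314e-3) * (1/304.15 - 1/366.15))
= 185.51

185.51


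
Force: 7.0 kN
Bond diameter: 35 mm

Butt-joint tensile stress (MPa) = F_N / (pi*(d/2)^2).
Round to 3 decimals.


F_N = 7.0 * 1000 = 7000.0 N
A = pi*(17.5)^2 = 962.1128 mm^2
stress = 7000.0 / 962.1128 = 7.276 MPa

7.276


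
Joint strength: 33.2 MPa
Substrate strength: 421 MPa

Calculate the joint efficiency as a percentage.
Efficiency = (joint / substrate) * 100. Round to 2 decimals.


Efficiency = (33.2 / 421) * 100 = 7.89%

7.89


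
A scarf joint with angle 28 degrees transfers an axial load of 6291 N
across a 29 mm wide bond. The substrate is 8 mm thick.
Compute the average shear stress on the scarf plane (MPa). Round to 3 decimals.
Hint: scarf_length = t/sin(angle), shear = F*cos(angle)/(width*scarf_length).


scarf_length = 8 / sin(28 deg) = 17.0404 mm
cos(28 deg) = 0.882948
shear stress = 6291 * 0.882948 / (29 * 17.0404)
= 11.240 MPa

11.240
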